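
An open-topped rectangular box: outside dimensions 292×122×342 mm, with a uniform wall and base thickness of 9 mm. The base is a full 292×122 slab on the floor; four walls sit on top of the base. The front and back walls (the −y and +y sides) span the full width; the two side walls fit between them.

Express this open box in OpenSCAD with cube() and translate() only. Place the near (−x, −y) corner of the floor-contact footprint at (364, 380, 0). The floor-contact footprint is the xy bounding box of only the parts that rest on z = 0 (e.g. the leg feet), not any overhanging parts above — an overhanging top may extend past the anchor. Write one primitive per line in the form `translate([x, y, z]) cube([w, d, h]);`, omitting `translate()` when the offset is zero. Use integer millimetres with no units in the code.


translate([364, 380, 0]) cube([292, 122, 9]);
translate([364, 380, 9]) cube([292, 9, 333]);
translate([364, 493, 9]) cube([292, 9, 333]);
translate([364, 389, 9]) cube([9, 104, 333]);
translate([647, 389, 9]) cube([9, 104, 333]);


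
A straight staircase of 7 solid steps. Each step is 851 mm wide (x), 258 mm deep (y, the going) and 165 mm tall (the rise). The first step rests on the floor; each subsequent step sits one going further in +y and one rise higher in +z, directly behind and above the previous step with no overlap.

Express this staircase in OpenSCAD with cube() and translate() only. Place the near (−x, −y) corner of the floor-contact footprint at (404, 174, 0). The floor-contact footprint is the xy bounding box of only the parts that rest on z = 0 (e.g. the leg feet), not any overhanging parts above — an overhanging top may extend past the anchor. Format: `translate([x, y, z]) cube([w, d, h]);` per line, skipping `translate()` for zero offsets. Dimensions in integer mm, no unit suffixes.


translate([404, 174, 0]) cube([851, 258, 165]);
translate([404, 432, 165]) cube([851, 258, 165]);
translate([404, 690, 330]) cube([851, 258, 165]);
translate([404, 948, 495]) cube([851, 258, 165]);
translate([404, 1206, 660]) cube([851, 258, 165]);
translate([404, 1464, 825]) cube([851, 258, 165]);
translate([404, 1722, 990]) cube([851, 258, 165]);


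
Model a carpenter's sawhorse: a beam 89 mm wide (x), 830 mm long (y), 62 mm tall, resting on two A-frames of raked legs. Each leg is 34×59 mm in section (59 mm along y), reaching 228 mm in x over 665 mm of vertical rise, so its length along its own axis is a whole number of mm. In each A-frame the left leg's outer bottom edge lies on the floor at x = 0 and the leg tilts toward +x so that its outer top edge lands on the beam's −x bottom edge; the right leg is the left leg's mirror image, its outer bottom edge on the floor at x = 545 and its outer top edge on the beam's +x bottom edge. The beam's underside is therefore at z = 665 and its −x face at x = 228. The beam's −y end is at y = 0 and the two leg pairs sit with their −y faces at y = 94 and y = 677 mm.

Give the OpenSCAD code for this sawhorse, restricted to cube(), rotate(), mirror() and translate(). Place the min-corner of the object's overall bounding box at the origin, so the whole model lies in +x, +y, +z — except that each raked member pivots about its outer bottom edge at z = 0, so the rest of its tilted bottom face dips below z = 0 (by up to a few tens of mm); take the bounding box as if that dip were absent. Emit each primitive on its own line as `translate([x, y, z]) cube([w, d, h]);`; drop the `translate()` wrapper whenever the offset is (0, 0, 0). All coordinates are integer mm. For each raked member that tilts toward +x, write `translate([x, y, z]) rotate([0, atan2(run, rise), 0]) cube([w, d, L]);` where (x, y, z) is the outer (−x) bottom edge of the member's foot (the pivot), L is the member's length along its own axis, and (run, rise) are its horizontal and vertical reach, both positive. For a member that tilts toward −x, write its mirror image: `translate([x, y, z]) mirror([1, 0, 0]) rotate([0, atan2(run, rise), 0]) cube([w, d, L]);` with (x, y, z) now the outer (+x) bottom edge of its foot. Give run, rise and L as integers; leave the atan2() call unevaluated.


// leg length = √(228² + 665²) = 703
// right-leg outer foot x = 2·228 + 89 = 545
// beam min-corner = (228, 0, 665)
translate([228, 0, 665]) cube([89, 830, 62]);
translate([0, 94, 0]) rotate([0, atan2(228, 665), 0]) cube([34, 59, 703]);
translate([545, 94, 0]) mirror([1, 0, 0]) rotate([0, atan2(228, 665), 0]) cube([34, 59, 703]);
translate([0, 677, 0]) rotate([0, atan2(228, 665), 0]) cube([34, 59, 703]);
translate([545, 677, 0]) mirror([1, 0, 0]) rotate([0, atan2(228, 665), 0]) cube([34, 59, 703]);


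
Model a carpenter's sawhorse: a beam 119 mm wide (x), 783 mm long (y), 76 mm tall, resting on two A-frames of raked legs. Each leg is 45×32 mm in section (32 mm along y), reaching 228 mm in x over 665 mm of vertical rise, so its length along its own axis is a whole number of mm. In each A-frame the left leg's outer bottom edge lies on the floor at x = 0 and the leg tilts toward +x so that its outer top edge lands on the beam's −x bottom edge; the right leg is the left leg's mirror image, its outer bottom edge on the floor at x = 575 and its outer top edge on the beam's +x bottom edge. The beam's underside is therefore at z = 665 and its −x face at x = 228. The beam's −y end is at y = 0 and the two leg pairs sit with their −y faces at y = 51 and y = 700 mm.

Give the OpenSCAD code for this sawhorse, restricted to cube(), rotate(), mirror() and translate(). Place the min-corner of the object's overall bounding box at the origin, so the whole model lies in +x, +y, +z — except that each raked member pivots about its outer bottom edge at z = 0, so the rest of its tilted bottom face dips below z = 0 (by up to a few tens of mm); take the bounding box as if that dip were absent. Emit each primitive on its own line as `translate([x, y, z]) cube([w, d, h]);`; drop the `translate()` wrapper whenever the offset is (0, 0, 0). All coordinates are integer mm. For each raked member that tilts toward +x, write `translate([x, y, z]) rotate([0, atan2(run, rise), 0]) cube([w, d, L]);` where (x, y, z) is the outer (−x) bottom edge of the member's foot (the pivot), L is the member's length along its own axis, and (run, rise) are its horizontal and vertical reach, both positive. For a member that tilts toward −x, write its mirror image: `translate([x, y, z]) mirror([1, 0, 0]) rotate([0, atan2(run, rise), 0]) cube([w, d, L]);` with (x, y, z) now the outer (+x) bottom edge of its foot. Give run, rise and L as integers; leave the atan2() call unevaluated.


translate([228, 0, 665]) cube([119, 783, 76]);
translate([0, 51, 0]) rotate([0, atan2(228, 665), 0]) cube([45, 32, 703]);
translate([575, 51, 0]) mirror([1, 0, 0]) rotate([0, atan2(228, 665), 0]) cube([45, 32, 703]);
translate([0, 700, 0]) rotate([0, atan2(228, 665), 0]) cube([45, 32, 703]);
translate([575, 700, 0]) mirror([1, 0, 0]) rotate([0, atan2(228, 665), 0]) cube([45, 32, 703]);


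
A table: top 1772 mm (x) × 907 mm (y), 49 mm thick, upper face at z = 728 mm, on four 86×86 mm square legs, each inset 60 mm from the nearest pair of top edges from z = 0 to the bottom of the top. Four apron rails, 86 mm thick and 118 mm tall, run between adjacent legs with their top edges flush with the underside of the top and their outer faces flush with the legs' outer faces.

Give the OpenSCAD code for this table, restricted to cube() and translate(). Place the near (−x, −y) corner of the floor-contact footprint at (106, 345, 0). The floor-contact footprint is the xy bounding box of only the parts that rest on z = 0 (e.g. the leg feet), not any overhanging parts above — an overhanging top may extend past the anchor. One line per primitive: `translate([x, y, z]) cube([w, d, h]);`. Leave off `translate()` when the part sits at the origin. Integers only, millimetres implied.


translate([46, 285, 679]) cube([1772, 907, 49]);
translate([106, 345, 0]) cube([86, 86, 679]);
translate([1672, 345, 0]) cube([86, 86, 679]);
translate([106, 1046, 0]) cube([86, 86, 679]);
translate([1672, 1046, 0]) cube([86, 86, 679]);
translate([192, 345, 561]) cube([1480, 86, 118]);
translate([192, 1046, 561]) cube([1480, 86, 118]);
translate([106, 431, 561]) cube([86, 615, 118]);
translate([1672, 431, 561]) cube([86, 615, 118]);


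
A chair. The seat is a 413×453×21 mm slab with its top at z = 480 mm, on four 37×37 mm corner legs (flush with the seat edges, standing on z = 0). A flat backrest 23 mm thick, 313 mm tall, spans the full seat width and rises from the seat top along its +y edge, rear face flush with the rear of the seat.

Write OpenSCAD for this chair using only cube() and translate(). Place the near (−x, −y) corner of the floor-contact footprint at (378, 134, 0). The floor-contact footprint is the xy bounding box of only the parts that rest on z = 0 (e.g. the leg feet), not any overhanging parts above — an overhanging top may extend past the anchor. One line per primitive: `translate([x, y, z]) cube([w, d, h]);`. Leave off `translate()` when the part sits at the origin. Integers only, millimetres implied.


translate([378, 134, 459]) cube([413, 453, 21]);
translate([378, 134, 0]) cube([37, 37, 459]);
translate([754, 134, 0]) cube([37, 37, 459]);
translate([378, 550, 0]) cube([37, 37, 459]);
translate([754, 550, 0]) cube([37, 37, 459]);
translate([378, 564, 480]) cube([413, 23, 313]);


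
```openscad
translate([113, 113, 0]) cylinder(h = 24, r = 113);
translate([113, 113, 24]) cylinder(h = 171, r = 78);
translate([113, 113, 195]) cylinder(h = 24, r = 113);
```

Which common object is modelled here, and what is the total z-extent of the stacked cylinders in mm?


A spool. The overall height is 219 mm.

Three coaxial cylinders, large–small–large — a spool. Two 24 mm flanges and a 171 mm core give 24 + 171 + 24 = 219 mm.


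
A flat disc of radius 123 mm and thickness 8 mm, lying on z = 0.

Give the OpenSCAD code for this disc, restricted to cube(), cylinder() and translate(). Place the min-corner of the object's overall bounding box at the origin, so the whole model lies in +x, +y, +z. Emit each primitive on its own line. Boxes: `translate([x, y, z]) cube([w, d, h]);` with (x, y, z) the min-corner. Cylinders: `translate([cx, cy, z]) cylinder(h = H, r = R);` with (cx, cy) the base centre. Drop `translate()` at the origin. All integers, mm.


translate([123, 123, 0]) cylinder(h = 8, r = 123);


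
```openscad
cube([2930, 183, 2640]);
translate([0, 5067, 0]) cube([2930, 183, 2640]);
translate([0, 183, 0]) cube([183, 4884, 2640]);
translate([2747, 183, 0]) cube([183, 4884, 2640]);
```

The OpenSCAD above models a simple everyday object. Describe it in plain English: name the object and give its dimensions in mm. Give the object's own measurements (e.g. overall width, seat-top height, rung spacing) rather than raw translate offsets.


The wall frame of a small rectangular building: four walls, each 2640 mm tall and 183 mm thick, enclosing a footprint 2930 mm (x) by 5250 mm (y) outside-to-outside, with no floor or roof. The front and back walls (the −y and +y sides) span the full width; the two side walls fit between them.


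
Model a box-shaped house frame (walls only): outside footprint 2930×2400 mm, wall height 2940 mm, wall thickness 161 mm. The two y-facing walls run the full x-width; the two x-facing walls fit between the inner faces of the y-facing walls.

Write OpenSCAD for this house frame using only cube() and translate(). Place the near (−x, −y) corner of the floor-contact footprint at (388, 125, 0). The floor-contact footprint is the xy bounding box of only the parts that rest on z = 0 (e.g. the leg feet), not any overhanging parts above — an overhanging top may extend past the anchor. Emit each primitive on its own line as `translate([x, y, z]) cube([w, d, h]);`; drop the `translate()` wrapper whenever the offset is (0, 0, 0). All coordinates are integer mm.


translate([388, 125, 0]) cube([2930, 161, 2940]);
translate([388, 2364, 0]) cube([2930, 161, 2940]);
translate([388, 286, 0]) cube([161, 2078, 2940]);
translate([3157, 286, 0]) cube([161, 2078, 2940]);


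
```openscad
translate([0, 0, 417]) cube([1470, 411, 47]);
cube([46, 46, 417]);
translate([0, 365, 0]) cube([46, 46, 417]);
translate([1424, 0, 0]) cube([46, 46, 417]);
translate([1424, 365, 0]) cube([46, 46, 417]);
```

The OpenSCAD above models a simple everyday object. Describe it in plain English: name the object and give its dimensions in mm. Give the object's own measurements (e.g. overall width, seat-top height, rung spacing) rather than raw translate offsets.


A bench: a 1470×411 mm seat slab, 47 mm thick, top at z = 464 mm, on four 46×46 mm square legs flush with the seat corners and standing on z = 0.


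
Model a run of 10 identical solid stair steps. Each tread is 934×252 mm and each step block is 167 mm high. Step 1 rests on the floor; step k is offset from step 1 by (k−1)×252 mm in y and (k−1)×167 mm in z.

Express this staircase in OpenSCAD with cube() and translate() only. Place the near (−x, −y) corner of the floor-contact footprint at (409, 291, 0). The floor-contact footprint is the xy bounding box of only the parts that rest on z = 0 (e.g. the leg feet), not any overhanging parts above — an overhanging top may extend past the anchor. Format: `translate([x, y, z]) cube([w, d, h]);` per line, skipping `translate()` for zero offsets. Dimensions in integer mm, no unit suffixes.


translate([409, 291, 0]) cube([934, 252, 167]);
translate([409, 543, 167]) cube([934, 252, 167]);
translate([409, 795, 334]) cube([934, 252, 167]);
translate([409, 1047, 501]) cube([934, 252, 167]);
translate([409, 1299, 668]) cube([934, 252, 167]);
translate([409, 1551, 835]) cube([934, 252, 167]);
translate([409, 1803, 1002]) cube([934, 252, 167]);
translate([409, 2055, 1169]) cube([934, 252, 167]);
translate([409, 2307, 1336]) cube([934, 252, 167]);
translate([409, 2559, 1503]) cube([934, 252, 167]);


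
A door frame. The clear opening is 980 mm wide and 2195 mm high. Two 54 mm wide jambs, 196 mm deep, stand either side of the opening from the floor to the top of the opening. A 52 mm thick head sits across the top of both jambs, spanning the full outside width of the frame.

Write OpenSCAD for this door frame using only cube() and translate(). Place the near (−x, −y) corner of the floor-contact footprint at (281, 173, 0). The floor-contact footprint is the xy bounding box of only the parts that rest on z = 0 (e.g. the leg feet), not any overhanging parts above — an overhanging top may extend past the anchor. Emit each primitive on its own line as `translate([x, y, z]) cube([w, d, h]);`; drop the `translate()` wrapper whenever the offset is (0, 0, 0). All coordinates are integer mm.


translate([281, 173, 0]) cube([54, 196, 2195]);
translate([1315, 173, 0]) cube([54, 196, 2195]);
translate([281, 173, 2195]) cube([1088, 196, 52]);


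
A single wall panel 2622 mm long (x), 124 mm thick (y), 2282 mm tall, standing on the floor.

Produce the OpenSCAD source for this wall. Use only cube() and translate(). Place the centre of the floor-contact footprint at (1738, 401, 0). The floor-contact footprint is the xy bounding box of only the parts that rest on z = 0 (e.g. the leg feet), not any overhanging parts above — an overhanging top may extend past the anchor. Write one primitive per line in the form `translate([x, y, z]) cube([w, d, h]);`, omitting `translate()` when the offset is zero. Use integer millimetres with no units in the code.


translate([427, 339, 0]) cube([2622, 124, 2282]);


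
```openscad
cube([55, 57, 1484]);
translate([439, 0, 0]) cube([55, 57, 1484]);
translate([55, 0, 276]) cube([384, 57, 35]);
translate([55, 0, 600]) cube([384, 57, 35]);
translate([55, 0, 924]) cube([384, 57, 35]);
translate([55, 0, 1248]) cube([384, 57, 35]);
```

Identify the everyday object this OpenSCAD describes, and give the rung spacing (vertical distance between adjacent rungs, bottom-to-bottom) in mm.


A ladder. The rung spacing is 324 mm.

Two tall 55×57 posts with 4 short bars between them — a ladder. Adjacent rungs sit at z = 276 and z = 600, so the spacing is 600 − 276 = 324 mm.


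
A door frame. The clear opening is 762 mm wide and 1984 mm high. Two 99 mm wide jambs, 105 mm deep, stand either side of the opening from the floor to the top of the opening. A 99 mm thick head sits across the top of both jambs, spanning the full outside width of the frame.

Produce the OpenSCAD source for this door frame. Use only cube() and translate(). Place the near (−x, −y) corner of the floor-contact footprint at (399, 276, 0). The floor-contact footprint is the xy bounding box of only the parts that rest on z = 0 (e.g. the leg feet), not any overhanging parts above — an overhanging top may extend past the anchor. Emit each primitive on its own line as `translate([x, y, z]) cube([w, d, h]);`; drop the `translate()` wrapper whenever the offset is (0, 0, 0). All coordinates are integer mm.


translate([399, 276, 0]) cube([99, 105, 1984]);
translate([1260, 276, 0]) cube([99, 105, 1984]);
translate([399, 276, 1984]) cube([960, 105, 99]);


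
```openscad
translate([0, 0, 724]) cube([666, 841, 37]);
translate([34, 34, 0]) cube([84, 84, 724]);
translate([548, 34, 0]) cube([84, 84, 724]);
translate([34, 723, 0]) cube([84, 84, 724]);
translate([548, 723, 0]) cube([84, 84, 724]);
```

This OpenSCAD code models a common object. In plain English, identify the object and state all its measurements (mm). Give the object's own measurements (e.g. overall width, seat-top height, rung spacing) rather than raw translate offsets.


A rectangular dining table. The top is 666×841×37 mm with its upper surface at z = 761 mm. It stands on four 84×84 mm square legs, each inset 34 mm from the nearest pair of top edges, running from the floor to the underside of the top.


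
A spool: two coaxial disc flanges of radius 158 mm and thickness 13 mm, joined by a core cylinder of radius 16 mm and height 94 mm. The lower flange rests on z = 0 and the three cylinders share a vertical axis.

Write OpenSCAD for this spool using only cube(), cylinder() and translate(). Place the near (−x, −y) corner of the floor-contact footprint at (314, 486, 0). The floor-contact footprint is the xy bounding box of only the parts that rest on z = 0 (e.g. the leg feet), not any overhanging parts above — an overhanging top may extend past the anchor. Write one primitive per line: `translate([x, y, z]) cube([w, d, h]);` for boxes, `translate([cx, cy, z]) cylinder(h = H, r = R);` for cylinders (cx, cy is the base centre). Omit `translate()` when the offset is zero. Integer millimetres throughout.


translate([472, 644, 0]) cylinder(h = 13, r = 158);
translate([472, 644, 13]) cylinder(h = 94, r = 16);
translate([472, 644, 107]) cylinder(h = 13, r = 158);


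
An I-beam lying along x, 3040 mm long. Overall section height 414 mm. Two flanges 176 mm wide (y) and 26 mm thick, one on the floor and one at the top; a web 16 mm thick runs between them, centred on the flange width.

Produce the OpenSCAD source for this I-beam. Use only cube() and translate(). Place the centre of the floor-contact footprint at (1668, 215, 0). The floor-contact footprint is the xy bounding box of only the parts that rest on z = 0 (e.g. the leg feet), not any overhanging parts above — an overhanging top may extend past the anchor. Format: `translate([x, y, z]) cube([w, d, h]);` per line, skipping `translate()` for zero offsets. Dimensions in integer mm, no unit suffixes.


translate([148, 127, 0]) cube([3040, 176, 26]);
translate([148, 207, 26]) cube([3040, 16, 362]);
translate([148, 127, 388]) cube([3040, 176, 26]);


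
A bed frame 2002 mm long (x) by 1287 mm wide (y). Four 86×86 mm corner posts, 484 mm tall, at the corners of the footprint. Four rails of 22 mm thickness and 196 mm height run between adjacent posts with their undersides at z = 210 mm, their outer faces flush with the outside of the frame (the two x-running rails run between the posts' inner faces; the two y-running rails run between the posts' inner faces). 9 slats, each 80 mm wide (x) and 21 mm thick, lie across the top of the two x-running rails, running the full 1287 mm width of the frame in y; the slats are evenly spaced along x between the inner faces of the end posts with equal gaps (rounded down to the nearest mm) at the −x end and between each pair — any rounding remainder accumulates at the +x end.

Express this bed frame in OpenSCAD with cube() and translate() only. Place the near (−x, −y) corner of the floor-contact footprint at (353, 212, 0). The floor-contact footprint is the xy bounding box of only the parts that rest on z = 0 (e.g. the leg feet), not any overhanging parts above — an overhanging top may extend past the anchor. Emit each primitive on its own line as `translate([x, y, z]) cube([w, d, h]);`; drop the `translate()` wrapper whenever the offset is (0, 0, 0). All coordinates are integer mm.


translate([353, 212, 0]) cube([86, 86, 484]);
translate([353, 1413, 0]) cube([86, 86, 484]);
translate([2269, 212, 0]) cube([86, 86, 484]);
translate([2269, 1413, 0]) cube([86, 86, 484]);
translate([439, 212, 210]) cube([1830, 22, 196]);
translate([439, 1477, 210]) cube([1830, 22, 196]);
translate([353, 298, 210]) cube([22, 1115, 196]);
translate([2333, 298, 210]) cube([22, 1115, 196]);
translate([550, 212, 406]) cube([80, 1287, 21]);
translate([741, 212, 406]) cube([80, 1287, 21]);
translate([932, 212, 406]) cube([80, 1287, 21]);
translate([1123, 212, 406]) cube([80, 1287, 21]);
translate([1314, 212, 406]) cube([80, 1287, 21]);
translate([1505, 212, 406]) cube([80, 1287, 21]);
translate([1696, 212, 406]) cube([80, 1287, 21]);
translate([1887, 212, 406]) cube([80, 1287, 21]);
translate([2078, 212, 406]) cube([80, 1287, 21]);


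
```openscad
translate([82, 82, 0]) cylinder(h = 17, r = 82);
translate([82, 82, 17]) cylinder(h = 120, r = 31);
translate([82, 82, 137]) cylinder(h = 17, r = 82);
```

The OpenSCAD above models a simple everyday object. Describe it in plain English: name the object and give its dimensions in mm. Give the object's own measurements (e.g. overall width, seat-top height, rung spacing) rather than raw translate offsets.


A spool: two coaxial disc flanges of radius 82 mm and thickness 17 mm, joined by a core cylinder of radius 31 mm and height 120 mm. The lower flange rests on z = 0 and the three cylinders share a vertical axis.


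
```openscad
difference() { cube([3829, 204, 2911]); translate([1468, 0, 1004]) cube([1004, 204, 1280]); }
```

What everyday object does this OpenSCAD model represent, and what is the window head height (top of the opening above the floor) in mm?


A wall with a window opening. The window head height is 2284 mm.

A wall with a rectangular opening subtracted — a window. Sill at z = 1004, opening 1280 mm tall, so the head is at 1004 + 1280 = 2284 mm.


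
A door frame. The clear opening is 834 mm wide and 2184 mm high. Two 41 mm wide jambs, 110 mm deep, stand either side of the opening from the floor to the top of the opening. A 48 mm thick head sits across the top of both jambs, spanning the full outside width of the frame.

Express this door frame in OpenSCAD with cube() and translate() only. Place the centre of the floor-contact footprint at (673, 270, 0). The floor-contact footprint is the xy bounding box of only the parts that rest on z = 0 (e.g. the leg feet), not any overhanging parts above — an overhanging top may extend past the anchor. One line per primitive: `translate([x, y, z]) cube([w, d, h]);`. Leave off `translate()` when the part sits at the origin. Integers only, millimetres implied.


translate([215, 215, 0]) cube([41, 110, 2184]);
translate([1090, 215, 0]) cube([41, 110, 2184]);
translate([215, 215, 2184]) cube([916, 110, 48]);


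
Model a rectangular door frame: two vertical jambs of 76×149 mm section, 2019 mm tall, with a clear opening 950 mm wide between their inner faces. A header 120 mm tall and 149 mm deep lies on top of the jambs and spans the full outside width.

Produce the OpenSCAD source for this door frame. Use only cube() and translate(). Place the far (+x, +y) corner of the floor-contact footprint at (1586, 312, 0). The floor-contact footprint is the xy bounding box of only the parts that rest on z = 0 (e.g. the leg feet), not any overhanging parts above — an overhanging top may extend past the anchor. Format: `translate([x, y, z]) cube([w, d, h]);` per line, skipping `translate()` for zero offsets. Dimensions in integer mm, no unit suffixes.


translate([484, 163, 0]) cube([76, 149, 2019]);
translate([1510, 163, 0]) cube([76, 149, 2019]);
translate([484, 163, 2019]) cube([1102, 149, 120]);


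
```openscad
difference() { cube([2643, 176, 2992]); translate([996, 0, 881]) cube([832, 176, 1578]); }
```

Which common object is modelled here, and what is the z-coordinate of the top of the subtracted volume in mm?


A wall with a window opening. The window head height is 2459 mm.

A wall with a rectangular opening subtracted — a window. Sill at z = 881, opening 1578 mm tall, so the head is at 881 + 1578 = 2459 mm.


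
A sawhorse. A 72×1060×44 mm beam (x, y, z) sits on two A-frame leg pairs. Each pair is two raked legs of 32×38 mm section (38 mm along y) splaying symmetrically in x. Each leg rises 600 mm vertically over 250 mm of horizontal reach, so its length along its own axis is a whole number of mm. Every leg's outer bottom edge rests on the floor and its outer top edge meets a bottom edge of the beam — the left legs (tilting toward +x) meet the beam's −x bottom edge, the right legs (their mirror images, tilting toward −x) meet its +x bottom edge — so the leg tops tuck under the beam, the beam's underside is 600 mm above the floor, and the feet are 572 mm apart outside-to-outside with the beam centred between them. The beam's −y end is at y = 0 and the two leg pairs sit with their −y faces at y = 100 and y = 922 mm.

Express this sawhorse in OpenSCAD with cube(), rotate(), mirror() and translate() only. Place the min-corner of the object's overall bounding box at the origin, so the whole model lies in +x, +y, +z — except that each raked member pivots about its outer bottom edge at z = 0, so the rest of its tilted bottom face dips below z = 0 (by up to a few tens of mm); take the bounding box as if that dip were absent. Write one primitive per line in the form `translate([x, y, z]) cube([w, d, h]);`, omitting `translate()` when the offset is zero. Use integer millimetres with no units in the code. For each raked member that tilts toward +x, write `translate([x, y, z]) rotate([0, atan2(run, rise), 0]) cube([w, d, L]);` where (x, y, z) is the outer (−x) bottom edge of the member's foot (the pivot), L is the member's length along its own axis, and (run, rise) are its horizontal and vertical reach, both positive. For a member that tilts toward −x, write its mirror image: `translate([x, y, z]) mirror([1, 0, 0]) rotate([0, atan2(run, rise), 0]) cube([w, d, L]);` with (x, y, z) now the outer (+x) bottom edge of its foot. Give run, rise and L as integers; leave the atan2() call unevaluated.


translate([250, 0, 600]) cube([72, 1060, 44]);
translate([0, 100, 0]) rotate([0, atan2(250, 600), 0]) cube([32, 38, 650]);
translate([572, 100, 0]) mirror([1, 0, 0]) rotate([0, atan2(250, 600), 0]) cube([32, 38, 650]);
translate([0, 922, 0]) rotate([0, atan2(250, 600), 0]) cube([32, 38, 650]);
translate([572, 922, 0]) mirror([1, 0, 0]) rotate([0, atan2(250, 600), 0]) cube([32, 38, 650]);


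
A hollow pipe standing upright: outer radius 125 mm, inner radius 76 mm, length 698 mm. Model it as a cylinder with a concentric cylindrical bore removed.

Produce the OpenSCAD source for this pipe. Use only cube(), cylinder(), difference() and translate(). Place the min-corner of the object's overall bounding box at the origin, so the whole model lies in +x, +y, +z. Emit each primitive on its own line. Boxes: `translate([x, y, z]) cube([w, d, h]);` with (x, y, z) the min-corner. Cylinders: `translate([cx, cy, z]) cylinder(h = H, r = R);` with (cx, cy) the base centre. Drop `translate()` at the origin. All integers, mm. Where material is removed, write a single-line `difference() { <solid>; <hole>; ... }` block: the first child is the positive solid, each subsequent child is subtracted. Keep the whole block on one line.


difference() { translate([125, 125, 0]) cylinder(h = 698, r = 125); translate([125, 125, 0]) cylinder(h = 698, r = 76); }


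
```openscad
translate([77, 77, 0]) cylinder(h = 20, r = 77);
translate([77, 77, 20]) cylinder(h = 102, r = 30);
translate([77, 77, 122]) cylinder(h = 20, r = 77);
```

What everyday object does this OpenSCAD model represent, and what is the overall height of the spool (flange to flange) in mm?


A spool. The overall height is 142 mm.

Three coaxial cylinders, large–small–large — a spool. Two 20 mm flanges and a 102 mm core give 20 + 102 + 20 = 142 mm.


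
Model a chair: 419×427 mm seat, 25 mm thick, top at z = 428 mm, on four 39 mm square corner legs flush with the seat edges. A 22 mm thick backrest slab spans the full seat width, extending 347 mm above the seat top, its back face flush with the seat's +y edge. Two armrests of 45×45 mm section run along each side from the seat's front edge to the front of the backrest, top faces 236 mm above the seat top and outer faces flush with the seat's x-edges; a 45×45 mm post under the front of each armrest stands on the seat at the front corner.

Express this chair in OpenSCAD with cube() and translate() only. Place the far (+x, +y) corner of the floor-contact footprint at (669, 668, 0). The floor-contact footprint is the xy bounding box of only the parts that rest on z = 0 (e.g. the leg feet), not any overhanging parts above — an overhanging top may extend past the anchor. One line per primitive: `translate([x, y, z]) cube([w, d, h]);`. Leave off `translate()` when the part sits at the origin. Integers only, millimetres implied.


// leg_h = 428 - 25 = 403
// arm post h = 236 - 45 = 191
translate([250, 241, 403]) cube([419, 427, 25]);
translate([250, 241, 0]) cube([39, 39, 403]);
translate([630, 241, 0]) cube([39, 39, 403]);
translate([250, 629, 0]) cube([39, 39, 403]);
translate([630, 629, 0]) cube([39, 39, 403]);
translate([250, 646, 428]) cube([419, 22, 347]);
translate([250, 241, 619]) cube([45, 405, 45]);
translate([624, 241, 619]) cube([45, 405, 45]);
translate([250, 241, 428]) cube([45, 45, 191]);
translate([624, 241, 428]) cube([45, 45, 191]);


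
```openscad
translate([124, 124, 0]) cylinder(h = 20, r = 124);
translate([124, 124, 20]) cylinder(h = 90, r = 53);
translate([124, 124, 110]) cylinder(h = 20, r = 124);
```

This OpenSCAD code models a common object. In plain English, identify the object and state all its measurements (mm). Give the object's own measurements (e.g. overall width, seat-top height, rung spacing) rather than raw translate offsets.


A spool: two coaxial disc flanges of radius 124 mm and thickness 20 mm, joined by a core cylinder of radius 53 mm and height 90 mm. The lower flange rests on z = 0 and the three cylinders share a vertical axis.


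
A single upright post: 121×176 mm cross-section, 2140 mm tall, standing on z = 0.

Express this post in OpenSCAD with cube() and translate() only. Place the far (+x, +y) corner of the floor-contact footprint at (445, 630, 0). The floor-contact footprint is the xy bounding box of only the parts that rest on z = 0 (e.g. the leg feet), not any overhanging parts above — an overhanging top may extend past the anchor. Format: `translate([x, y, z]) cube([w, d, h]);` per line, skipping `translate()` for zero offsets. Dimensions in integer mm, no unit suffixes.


translate([324, 454, 0]) cube([121, 176, 2140]);


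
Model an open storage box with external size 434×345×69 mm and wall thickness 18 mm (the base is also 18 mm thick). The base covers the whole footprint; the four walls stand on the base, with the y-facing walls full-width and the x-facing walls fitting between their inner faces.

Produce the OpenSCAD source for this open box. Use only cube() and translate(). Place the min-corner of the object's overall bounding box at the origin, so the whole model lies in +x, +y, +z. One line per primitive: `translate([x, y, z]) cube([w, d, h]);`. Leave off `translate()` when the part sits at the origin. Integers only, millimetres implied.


cube([434, 345, 18]);
translate([0, 0, 18]) cube([434, 18, 51]);
translate([0, 327, 18]) cube([434, 18, 51]);
translate([0, 18, 18]) cube([18, 309, 51]);
translate([416, 18, 18]) cube([18, 309, 51]);


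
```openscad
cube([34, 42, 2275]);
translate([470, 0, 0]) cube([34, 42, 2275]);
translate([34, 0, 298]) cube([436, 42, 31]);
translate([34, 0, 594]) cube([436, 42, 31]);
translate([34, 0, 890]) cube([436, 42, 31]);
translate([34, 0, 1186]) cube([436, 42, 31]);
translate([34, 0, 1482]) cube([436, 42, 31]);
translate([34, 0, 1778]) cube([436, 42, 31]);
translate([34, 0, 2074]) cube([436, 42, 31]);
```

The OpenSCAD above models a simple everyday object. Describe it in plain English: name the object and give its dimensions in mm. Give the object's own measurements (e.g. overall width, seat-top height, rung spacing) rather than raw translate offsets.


A straight ladder. Two 34×42 mm vertical rails, 2275 mm tall, stand 504 mm apart (outside-to-outside) with their front faces coplanar on the −y side. 7 rungs, each 42 mm deep and 31 mm tall, span between the inner faces of the rails, front faces flush with the rails. The lowest rung's underside is at z = 298 mm and rungs are spaced 296 mm apart (underside to underside).


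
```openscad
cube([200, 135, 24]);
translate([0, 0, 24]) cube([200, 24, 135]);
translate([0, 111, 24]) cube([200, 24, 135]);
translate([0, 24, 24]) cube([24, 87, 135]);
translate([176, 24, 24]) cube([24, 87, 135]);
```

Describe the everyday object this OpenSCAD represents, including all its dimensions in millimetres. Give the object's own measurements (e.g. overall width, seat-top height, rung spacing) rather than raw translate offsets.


An open-topped rectangular box: outside dimensions 200×135×159 mm, with a uniform wall and base thickness of 24 mm. The base is a full 200×135 slab on the floor; four walls sit on top of the base. The front and back walls (the −y and +y sides) span the full width; the two side walls fit between them.


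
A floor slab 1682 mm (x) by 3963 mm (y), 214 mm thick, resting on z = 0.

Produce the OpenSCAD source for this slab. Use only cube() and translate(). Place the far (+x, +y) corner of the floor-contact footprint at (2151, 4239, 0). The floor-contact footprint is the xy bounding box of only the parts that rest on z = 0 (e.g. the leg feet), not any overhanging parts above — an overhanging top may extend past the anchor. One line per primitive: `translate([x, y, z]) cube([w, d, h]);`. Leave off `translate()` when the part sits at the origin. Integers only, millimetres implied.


translate([469, 276, 0]) cube([1682, 3963, 214]);


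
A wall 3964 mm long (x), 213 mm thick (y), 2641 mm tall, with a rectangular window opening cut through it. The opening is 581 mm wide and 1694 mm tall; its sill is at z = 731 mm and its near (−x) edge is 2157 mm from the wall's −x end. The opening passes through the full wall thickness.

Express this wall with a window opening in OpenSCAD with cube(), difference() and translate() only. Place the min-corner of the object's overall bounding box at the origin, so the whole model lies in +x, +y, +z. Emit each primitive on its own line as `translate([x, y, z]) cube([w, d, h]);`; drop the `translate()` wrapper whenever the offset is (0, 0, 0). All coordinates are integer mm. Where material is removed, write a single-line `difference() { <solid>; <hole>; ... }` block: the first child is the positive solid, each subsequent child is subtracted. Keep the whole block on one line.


difference() { cube([3964, 213, 2641]); translate([2157, 0, 731]) cube([581, 213, 1694]); }


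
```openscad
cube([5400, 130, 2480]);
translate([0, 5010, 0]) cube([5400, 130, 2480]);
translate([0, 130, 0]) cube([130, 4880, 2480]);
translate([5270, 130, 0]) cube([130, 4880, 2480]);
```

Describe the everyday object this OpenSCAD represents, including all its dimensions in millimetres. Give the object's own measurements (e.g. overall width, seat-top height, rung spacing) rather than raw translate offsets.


The wall frame of a small rectangular building: four walls, each 2480 mm tall and 130 mm thick, enclosing a footprint 5400 mm (x) by 5140 mm (y) outside-to-outside, with no floor or roof. The front and back walls (the −y and +y sides) span the full width; the two side walls fit between them.


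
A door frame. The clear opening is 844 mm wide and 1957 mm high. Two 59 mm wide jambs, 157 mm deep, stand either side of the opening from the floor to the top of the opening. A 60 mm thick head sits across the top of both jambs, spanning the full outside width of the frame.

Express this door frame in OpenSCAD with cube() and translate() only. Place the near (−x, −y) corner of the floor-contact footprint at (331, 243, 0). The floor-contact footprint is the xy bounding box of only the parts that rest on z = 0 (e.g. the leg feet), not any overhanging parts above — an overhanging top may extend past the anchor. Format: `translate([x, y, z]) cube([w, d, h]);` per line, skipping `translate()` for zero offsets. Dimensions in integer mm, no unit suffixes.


translate([331, 243, 0]) cube([59, 157, 1957]);
translate([1234, 243, 0]) cube([59, 157, 1957]);
translate([331, 243, 1957]) cube([962, 157, 60]);


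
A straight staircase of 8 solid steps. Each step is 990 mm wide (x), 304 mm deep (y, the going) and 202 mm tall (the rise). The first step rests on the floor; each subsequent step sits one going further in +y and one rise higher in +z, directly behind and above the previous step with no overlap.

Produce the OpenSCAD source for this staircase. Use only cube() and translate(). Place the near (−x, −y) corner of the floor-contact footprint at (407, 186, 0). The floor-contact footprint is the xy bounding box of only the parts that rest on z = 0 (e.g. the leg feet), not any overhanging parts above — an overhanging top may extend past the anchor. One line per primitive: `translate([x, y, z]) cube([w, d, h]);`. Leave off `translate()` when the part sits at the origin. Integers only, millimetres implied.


translate([407, 186, 0]) cube([990, 304, 202]);
translate([407, 490, 202]) cube([990, 304, 202]);
translate([407, 794, 404]) cube([990, 304, 202]);
translate([407, 1098, 606]) cube([990, 304, 202]);
translate([407, 1402, 808]) cube([990, 304, 202]);
translate([407, 1706, 1010]) cube([990, 304, 202]);
translate([407, 2010, 1212]) cube([990, 304, 202]);
translate([407, 2314, 1414]) cube([990, 304, 202]);


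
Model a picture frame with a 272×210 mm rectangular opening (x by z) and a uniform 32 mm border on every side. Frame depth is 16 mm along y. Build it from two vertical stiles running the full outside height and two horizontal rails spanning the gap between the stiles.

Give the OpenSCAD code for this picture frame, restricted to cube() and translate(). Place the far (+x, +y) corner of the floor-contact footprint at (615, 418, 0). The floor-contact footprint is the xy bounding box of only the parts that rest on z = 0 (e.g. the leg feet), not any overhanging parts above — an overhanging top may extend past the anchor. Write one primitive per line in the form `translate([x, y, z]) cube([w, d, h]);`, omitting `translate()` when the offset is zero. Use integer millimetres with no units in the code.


translate([279, 402, 0]) cube([32, 16, 274]);
translate([583, 402, 0]) cube([32, 16, 274]);
translate([311, 402, 0]) cube([272, 16, 32]);
translate([311, 402, 242]) cube([272, 16, 32]);


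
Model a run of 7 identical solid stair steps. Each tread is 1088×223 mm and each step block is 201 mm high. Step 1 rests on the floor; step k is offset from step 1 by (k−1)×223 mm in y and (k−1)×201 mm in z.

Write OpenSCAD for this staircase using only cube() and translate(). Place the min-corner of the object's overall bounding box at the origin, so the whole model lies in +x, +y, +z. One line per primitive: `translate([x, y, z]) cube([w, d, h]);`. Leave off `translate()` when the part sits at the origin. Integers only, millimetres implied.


cube([1088, 223, 201]);
translate([0, 223, 201]) cube([1088, 223, 201]);
translate([0, 446, 402]) cube([1088, 223, 201]);
translate([0, 669, 603]) cube([1088, 223, 201]);
translate([0, 892, 804]) cube([1088, 223, 201]);
translate([0, 1115, 1005]) cube([1088, 223, 201]);
translate([0, 1338, 1206]) cube([1088, 223, 201]);
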